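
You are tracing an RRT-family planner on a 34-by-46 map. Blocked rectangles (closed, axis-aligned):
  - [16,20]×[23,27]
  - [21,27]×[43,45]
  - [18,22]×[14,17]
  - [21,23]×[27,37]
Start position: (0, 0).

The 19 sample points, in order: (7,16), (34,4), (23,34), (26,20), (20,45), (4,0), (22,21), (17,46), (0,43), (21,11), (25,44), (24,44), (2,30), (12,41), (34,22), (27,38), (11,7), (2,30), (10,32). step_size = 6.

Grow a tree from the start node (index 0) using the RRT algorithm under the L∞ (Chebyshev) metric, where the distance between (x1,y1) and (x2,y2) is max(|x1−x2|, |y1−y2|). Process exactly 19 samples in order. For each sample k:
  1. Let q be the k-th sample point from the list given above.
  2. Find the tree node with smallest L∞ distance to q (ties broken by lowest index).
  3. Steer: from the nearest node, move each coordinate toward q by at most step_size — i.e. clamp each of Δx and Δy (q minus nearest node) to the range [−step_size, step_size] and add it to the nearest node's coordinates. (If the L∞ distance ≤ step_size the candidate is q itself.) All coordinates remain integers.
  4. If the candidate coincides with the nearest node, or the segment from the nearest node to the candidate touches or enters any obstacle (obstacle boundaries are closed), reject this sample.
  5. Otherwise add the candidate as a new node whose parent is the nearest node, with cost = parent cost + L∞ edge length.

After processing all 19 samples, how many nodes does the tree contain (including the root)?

1. q=(7,16) nearest=0 d=16 new=(6,6) → add node 1 parent=0 cost=6
2. q=(34,4) nearest=1 d=28 new=(12,4) → add node 2 parent=1 cost=12
3. q=(23,34) nearest=1 d=28 new=(12,12) → add node 3 parent=1 cost=12
4. q=(26,20) nearest=3 d=14 new=(18,18) → add node 4 parent=3 cost=18
5. q=(20,45) nearest=4 d=27 new=(20,24) → blocked by [16,20]×[23,27], reject
6. q=(4,0) nearest=0 d=4 new=(4,0) → add node 5 parent=0 cost=4
7. q=(22,21) nearest=4 d=4 new=(22,21) → add node 6 parent=4 cost=22
8. q=(17,46) nearest=6 d=25 new=(17,27) → blocked by [16,20]×[23,27], reject
9. q=(0,43) nearest=6 d=22 new=(16,27) → blocked by [16,20]×[23,27], reject
10. q=(21,11) nearest=4 d=7 new=(21,12) → blocked by [18,22]×[14,17], reject
11. q=(25,44) nearest=6 d=23 new=(25,27) → add node 7 parent=6 cost=28
12. q=(24,44) nearest=7 d=17 new=(24,33) → add node 8 parent=7 cost=34
13. q=(2,30) nearest=4 d=16 new=(12,24) → add node 9 parent=4 cost=24
14. q=(12,41) nearest=8 d=12 new=(18,39) → blocked by [21,23]×[27,37], reject
15. q=(34,22) nearest=7 d=9 new=(31,22) → add node 10 parent=7 cost=34
16. q=(27,38) nearest=8 d=5 new=(27,38) → add node 11 parent=8 cost=39
17. q=(11,7) nearest=2 d=3 new=(11,7) → add node 12 parent=2 cost=15
18. q=(2,30) nearest=9 d=10 new=(6,30) → add node 13 parent=9 cost=30
19. q=(10,32) nearest=13 d=4 new=(10,32) → add node 14 parent=13 cost=34

Node count: 15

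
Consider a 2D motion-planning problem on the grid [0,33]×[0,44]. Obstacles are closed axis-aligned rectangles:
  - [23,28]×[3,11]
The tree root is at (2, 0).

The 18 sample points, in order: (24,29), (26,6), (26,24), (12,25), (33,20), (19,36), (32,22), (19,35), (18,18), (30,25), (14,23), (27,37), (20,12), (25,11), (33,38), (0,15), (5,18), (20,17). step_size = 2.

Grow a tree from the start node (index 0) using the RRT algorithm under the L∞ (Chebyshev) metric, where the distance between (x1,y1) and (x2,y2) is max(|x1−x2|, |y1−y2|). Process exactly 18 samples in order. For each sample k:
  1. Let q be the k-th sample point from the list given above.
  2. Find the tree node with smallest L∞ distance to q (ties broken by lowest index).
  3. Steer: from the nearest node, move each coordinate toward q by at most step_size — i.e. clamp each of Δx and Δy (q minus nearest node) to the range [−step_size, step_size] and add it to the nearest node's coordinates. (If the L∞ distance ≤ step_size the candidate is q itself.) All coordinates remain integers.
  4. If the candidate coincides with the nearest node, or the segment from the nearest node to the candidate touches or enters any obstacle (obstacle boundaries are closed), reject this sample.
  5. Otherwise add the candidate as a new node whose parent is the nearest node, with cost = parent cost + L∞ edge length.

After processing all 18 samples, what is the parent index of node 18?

Parent of node 18: 10

1. q=(24,29) nearest=0 d=29 new=(4,2) → add node 1 parent=0 cost=2
2. q=(26,6) nearest=1 d=22 new=(6,4) → add node 2 parent=1 cost=4
3. q=(26,24) nearest=2 d=20 new=(8,6) → add node 3 parent=2 cost=6
4. q=(12,25) nearest=3 d=19 new=(10,8) → add node 4 parent=3 cost=8
5. q=(33,20) nearest=4 d=23 new=(12,10) → add node 5 parent=4 cost=10
6. q=(19,36) nearest=5 d=26 new=(14,12) → add node 6 parent=5 cost=12
7. q=(32,22) nearest=6 d=18 new=(16,14) → add node 7 parent=6 cost=14
8. q=(19,35) nearest=7 d=21 new=(18,16) → add node 8 parent=7 cost=16
9. q=(18,18) nearest=8 d=2 new=(18,18) → add node 9 parent=8 cost=18
10. q=(30,25) nearest=8 d=12 new=(20,18) → add node 10 parent=8 cost=18
11. q=(14,23) nearest=9 d=5 new=(16,20) → add node 11 parent=9 cost=20
12. q=(27,37) nearest=11 d=17 new=(18,22) → add node 12 parent=11 cost=22
13. q=(20,12) nearest=7 d=4 new=(18,12) → add node 13 parent=7 cost=16
14. q=(25,11) nearest=8 d=7 new=(20,14) → add node 14 parent=8 cost=18
15. q=(33,38) nearest=12 d=16 new=(20,24) → add node 15 parent=12 cost=24
16. q=(0,15) nearest=3 d=9 new=(6,8) → add node 16 parent=3 cost=8
17. q=(5,18) nearest=5 d=8 new=(10,12) → add node 17 parent=5 cost=12
18. q=(20,17) nearest=10 d=1 new=(20,17) → add node 18 parent=10 cost=19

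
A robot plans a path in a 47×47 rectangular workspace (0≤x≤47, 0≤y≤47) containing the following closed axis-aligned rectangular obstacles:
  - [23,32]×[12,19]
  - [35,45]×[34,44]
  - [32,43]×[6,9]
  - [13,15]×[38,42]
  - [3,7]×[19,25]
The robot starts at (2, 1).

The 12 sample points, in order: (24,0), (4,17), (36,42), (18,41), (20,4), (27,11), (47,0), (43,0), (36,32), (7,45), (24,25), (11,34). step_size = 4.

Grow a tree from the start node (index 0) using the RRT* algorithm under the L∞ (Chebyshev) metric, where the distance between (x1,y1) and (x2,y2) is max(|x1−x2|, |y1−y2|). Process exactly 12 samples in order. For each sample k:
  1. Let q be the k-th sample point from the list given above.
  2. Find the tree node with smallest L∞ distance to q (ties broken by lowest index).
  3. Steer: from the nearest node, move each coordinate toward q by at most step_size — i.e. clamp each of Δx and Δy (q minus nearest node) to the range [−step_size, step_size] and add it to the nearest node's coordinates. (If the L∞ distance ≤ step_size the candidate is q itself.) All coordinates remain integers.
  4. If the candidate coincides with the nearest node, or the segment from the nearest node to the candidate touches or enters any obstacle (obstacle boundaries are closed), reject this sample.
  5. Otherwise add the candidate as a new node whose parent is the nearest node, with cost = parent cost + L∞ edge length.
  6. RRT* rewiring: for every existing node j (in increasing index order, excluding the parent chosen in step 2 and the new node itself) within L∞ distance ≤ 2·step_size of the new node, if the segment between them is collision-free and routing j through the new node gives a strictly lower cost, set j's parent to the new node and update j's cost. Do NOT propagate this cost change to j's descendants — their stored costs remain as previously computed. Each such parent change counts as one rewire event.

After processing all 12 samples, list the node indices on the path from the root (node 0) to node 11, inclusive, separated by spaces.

Path: 0 2 3 4 9 11

1. q=(24,0) nearest=0 d=22 new=(6,0) → add node 1 parent=0 cost=4
2. q=(4,17) nearest=0 d=16 new=(4,5) → add node 2 parent=0 cost=4
3. q=(36,42) nearest=2 d=37 new=(8,9) → add node 3 parent=2 cost=8
4. q=(18,41) nearest=3 d=32 new=(12,13) → add node 4 parent=3 cost=12
5. q=(20,4) nearest=4 d=9 new=(16,9) → add node 5 parent=4 cost=16
6. q=(27,11) nearest=5 d=11 new=(20,11) → add node 6 parent=5 cost=20
7. q=(47,0) nearest=6 d=27 new=(24,7) → add node 7 parent=6 cost=24
8. q=(43,0) nearest=7 d=19 new=(28,3) → add node 8 parent=7 cost=28
9. q=(36,32) nearest=6 d=21 new=(24,15) → blocked by [23,32]×[12,19], reject
10. q=(7,45) nearest=4 d=32 new=(8,17) → add node 9 parent=4 cost=16
11. q=(24,25) nearest=4 d=12 new=(16,17) → add node 10 parent=4 cost=16
12. q=(11,34) nearest=9 d=17 new=(11,21) → add node 11 parent=9 cost=20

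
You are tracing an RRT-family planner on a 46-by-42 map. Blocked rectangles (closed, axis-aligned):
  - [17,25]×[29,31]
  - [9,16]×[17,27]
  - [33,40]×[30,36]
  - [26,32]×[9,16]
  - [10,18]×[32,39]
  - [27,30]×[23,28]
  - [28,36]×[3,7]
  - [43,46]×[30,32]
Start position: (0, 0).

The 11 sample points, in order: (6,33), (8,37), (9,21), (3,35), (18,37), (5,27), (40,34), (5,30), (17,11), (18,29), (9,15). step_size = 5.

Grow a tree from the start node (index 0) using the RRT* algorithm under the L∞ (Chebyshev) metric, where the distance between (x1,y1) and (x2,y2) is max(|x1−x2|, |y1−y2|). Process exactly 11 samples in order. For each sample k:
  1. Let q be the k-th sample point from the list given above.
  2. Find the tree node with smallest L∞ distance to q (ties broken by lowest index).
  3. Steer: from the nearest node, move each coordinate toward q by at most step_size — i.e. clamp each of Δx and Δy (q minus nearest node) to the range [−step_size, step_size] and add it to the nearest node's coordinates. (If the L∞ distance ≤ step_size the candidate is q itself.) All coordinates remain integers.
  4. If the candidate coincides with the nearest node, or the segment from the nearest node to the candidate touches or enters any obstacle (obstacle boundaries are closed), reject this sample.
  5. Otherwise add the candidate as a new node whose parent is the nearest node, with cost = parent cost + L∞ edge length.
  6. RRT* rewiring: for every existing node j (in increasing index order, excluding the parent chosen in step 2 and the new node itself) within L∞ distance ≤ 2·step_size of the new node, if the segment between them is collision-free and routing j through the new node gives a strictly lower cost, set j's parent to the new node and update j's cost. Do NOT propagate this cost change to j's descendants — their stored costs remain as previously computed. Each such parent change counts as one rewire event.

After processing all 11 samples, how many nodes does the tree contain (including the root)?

1. q=(6,33) nearest=0 d=33 new=(5,5) → add node 1 parent=0 cost=5
2. q=(8,37) nearest=1 d=32 new=(8,10) → add node 2 parent=1 cost=10
3. q=(9,21) nearest=2 d=11 new=(9,15) → add node 3 parent=2 cost=15
4. q=(3,35) nearest=3 d=20 new=(4,20) → add node 4 parent=3 cost=20
5. q=(18,37) nearest=4 d=17 new=(9,25) → blocked by [9,16]×[17,27], reject
6. q=(5,27) nearest=4 d=7 new=(5,25) → add node 5 parent=4 cost=25
7. q=(40,34) nearest=3 d=31 new=(14,20) → blocked by [9,16]×[17,27], reject
8. q=(5,30) nearest=5 d=5 new=(5,30) → add node 6 parent=5 cost=30
9. q=(17,11) nearest=3 d=8 new=(14,11) → add node 7 parent=3 cost=20
10. q=(18,29) nearest=5 d=13 new=(10,29) → add node 8 parent=5 cost=30
11. q=(9,15) nearest=3 d=0 → coincident, reject

Node count: 9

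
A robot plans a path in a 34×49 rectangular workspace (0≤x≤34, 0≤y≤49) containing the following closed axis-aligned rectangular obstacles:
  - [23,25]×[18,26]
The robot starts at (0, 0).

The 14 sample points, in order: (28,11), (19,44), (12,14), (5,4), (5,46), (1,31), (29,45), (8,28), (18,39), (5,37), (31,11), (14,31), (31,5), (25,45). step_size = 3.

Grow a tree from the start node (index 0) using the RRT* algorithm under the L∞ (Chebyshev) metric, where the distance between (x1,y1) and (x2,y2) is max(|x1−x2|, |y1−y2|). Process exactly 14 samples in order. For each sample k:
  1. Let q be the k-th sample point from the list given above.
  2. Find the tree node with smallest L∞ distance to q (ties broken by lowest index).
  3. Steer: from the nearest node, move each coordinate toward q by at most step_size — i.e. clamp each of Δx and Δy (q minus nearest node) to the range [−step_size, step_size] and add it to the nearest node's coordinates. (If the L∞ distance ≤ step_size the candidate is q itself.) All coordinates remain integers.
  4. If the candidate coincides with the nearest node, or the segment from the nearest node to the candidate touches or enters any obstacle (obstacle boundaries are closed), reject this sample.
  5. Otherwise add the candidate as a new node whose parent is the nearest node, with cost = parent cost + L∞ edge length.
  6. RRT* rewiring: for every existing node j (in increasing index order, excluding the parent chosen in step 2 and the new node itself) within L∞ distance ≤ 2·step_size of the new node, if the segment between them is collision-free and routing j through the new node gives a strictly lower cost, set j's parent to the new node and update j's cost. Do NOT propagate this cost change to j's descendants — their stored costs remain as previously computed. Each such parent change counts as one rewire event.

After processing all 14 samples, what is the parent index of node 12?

Parent of node 12: 10

1. q=(28,11) nearest=0 d=28 new=(3,3) → add node 1 parent=0 cost=3
2. q=(19,44) nearest=1 d=41 new=(6,6) → add node 2 parent=1 cost=6
3. q=(12,14) nearest=2 d=8 new=(9,9) → add node 3 parent=2 cost=9
4. q=(5,4) nearest=1 d=2 new=(5,4) → add node 4 parent=1 cost=5
5. q=(5,46) nearest=3 d=37 new=(6,12) → add node 5 parent=3 cost=12
6. q=(1,31) nearest=5 d=19 new=(3,15) → add node 6 parent=5 cost=15
7. q=(29,45) nearest=6 d=30 new=(6,18) → add node 7 parent=6 cost=18
8. q=(8,28) nearest=7 d=10 new=(8,21) → add node 8 parent=7 cost=21
9. q=(18,39) nearest=8 d=18 new=(11,24) → add node 9 parent=8 cost=24
10. q=(5,37) nearest=9 d=13 new=(8,27) → add node 10 parent=9 cost=27
11. q=(31,11) nearest=9 d=20 new=(14,21) → add node 11 parent=9 cost=27
12. q=(14,31) nearest=10 d=6 new=(11,30) → add node 12 parent=10 cost=30
13. q=(31,5) nearest=11 d=17 new=(17,18) → add node 13 parent=11 cost=30
14. q=(25,45) nearest=12 d=15 new=(14,33) → add node 14 parent=12 cost=33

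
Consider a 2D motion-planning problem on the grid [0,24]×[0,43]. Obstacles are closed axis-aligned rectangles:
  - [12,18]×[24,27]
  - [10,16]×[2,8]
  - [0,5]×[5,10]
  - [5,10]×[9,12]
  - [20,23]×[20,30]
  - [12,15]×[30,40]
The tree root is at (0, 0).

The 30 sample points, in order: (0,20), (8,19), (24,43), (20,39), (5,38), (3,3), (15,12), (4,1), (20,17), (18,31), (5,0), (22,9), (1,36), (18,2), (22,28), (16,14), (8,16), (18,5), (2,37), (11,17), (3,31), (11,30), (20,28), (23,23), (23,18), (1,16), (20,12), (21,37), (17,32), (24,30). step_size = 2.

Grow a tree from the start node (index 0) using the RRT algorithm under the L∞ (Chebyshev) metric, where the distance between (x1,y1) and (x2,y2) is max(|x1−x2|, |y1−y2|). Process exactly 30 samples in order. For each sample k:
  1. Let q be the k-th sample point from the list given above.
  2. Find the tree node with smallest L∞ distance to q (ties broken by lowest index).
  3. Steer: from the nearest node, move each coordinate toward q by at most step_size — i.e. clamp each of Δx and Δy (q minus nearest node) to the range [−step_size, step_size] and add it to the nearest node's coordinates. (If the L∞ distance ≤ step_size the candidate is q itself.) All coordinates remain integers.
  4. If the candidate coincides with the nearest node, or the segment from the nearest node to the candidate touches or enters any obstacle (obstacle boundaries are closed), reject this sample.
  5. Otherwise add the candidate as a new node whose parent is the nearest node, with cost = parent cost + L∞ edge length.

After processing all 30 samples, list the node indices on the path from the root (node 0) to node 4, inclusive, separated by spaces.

1. q=(0,20) nearest=0 d=20 new=(0,2) → add node 1 parent=0 cost=2
2. q=(8,19) nearest=1 d=17 new=(2,4) → add node 2 parent=1 cost=4
3. q=(24,43) nearest=2 d=39 new=(4,6) → blocked by [0,5]×[5,10], reject
4. q=(20,39) nearest=2 d=35 new=(4,6) → blocked by [0,5]×[5,10], reject
5. q=(5,38) nearest=2 d=34 new=(4,6) → blocked by [0,5]×[5,10], reject
6. q=(3,3) nearest=2 d=1 new=(3,3) → add node 3 parent=2 cost=5
7. q=(15,12) nearest=3 d=12 new=(5,5) → blocked by [0,5]×[5,10], reject
8. q=(4,1) nearest=3 d=2 new=(4,1) → add node 4 parent=3 cost=7
9. q=(20,17) nearest=4 d=16 new=(6,3) → add node 5 parent=4 cost=9
10. q=(18,31) nearest=2 d=27 new=(4,6) → blocked by [0,5]×[5,10], reject
11. q=(5,0) nearest=4 d=1 new=(5,0) → add node 6 parent=4 cost=8
12. q=(22,9) nearest=5 d=16 new=(8,5) → add node 7 parent=5 cost=11
13. q=(1,36) nearest=7 d=31 new=(6,7) → add node 8 parent=7 cost=13
14. q=(18,2) nearest=7 d=10 new=(10,3) → blocked by [10,16]×[2,8], reject
15. q=(22,28) nearest=8 d=21 new=(8,9) → blocked by [5,10]×[9,12], reject
16. q=(16,14) nearest=7 d=9 new=(10,7) → blocked by [10,16]×[2,8], reject
17. q=(8,16) nearest=8 d=9 new=(8,9) → blocked by [5,10]×[9,12], reject
18. q=(18,5) nearest=7 d=10 new=(10,5) → blocked by [10,16]×[2,8], reject
19. q=(2,37) nearest=8 d=30 new=(4,9) → blocked by [0,5]×[5,10], reject
20. q=(11,17) nearest=8 d=10 new=(8,9) → blocked by [5,10]×[9,12], reject
21. q=(3,31) nearest=8 d=24 new=(4,9) → blocked by [0,5]×[5,10], reject
22. q=(11,30) nearest=8 d=23 new=(8,9) → blocked by [5,10]×[9,12], reject
23. q=(20,28) nearest=8 d=21 new=(8,9) → blocked by [5,10]×[9,12], reject
24. q=(23,23) nearest=8 d=17 new=(8,9) → blocked by [5,10]×[9,12], reject
25. q=(23,18) nearest=7 d=15 new=(10,7) → blocked by [10,16]×[2,8], reject
26. q=(1,16) nearest=8 d=9 new=(4,9) → blocked by [0,5]×[5,10], reject
27. q=(20,12) nearest=7 d=12 new=(10,7) → blocked by [10,16]×[2,8], reject
28. q=(21,37) nearest=8 d=30 new=(8,9) → blocked by [5,10]×[9,12], reject
29. q=(17,32) nearest=8 d=25 new=(8,9) → blocked by [5,10]×[9,12], reject
30. q=(24,30) nearest=8 d=23 new=(8,9) → blocked by [5,10]×[9,12], reject

Path: 0 1 2 3 4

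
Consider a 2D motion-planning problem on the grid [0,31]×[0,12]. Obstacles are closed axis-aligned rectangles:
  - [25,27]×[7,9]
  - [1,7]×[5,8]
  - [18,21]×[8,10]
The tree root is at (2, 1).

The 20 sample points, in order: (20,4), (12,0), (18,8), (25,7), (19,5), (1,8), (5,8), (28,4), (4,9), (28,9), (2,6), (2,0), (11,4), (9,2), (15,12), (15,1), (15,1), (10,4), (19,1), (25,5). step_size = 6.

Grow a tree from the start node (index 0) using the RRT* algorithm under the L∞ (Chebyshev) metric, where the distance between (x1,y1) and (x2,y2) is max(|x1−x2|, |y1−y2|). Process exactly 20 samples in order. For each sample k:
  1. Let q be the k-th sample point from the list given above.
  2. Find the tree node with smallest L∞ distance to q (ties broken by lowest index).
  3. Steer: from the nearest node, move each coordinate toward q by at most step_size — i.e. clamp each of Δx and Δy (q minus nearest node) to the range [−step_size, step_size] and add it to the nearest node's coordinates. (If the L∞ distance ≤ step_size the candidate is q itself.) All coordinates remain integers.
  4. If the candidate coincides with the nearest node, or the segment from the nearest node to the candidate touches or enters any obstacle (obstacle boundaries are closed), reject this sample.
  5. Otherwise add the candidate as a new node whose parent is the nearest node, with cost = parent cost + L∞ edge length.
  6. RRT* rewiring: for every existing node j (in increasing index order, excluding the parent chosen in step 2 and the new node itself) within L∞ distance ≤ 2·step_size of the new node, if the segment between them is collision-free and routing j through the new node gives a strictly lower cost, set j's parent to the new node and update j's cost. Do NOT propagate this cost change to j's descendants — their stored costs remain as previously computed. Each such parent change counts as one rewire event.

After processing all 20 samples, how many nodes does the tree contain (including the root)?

1. q=(20,4) nearest=0 d=18 new=(8,4) → add node 1 parent=0 cost=6
2. q=(12,0) nearest=1 d=4 new=(12,0) → add node 2 parent=1 cost=10
3. q=(18,8) nearest=2 d=8 new=(18,6) → add node 3 parent=2 cost=16
4. q=(25,7) nearest=3 d=7 new=(24,7) → add node 4 parent=3 cost=22
5. q=(19,5) nearest=3 d=1 new=(19,5) → add node 5 parent=3 cost=17
6. q=(1,8) nearest=0 d=7 new=(1,7) → blocked by [1,7]×[5,8], reject
7. q=(5,8) nearest=1 d=4 new=(5,8) → blocked by [1,7]×[5,8], reject
8. q=(28,4) nearest=4 d=4 new=(28,4) → add node 6 parent=4 cost=26
9. q=(4,9) nearest=1 d=5 new=(4,9) → blocked by [1,7]×[5,8], reject
10. q=(28,9) nearest=4 d=4 new=(28,9) → blocked by [25,27]×[7,9], reject
11. q=(2,6) nearest=0 d=5 new=(2,6) → blocked by [1,7]×[5,8], reject
12. q=(2,0) nearest=0 d=1 new=(2,0) → add node 7 parent=0 cost=1
13. q=(11,4) nearest=1 d=3 new=(11,4) → add node 8 parent=1 cost=9
14. q=(9,2) nearest=1 d=2 new=(9,2) → add node 9 parent=1 cost=8
15. q=(15,12) nearest=3 d=6 new=(15,12) → add node 10 parent=3 cost=22
16. q=(15,1) nearest=2 d=3 new=(15,1) → add node 11 parent=2 cost=13
17. q=(15,1) nearest=11 d=0 → coincident, reject
18. q=(10,4) nearest=8 d=1 new=(10,4) → add node 12 parent=8 cost=10; rewire 10→12 (18<22)
19. q=(19,1) nearest=5 d=4 new=(19,1) → add node 13 parent=5 cost=21
20. q=(25,5) nearest=4 d=2 new=(25,5) → add node 14 parent=4 cost=24

Node count: 15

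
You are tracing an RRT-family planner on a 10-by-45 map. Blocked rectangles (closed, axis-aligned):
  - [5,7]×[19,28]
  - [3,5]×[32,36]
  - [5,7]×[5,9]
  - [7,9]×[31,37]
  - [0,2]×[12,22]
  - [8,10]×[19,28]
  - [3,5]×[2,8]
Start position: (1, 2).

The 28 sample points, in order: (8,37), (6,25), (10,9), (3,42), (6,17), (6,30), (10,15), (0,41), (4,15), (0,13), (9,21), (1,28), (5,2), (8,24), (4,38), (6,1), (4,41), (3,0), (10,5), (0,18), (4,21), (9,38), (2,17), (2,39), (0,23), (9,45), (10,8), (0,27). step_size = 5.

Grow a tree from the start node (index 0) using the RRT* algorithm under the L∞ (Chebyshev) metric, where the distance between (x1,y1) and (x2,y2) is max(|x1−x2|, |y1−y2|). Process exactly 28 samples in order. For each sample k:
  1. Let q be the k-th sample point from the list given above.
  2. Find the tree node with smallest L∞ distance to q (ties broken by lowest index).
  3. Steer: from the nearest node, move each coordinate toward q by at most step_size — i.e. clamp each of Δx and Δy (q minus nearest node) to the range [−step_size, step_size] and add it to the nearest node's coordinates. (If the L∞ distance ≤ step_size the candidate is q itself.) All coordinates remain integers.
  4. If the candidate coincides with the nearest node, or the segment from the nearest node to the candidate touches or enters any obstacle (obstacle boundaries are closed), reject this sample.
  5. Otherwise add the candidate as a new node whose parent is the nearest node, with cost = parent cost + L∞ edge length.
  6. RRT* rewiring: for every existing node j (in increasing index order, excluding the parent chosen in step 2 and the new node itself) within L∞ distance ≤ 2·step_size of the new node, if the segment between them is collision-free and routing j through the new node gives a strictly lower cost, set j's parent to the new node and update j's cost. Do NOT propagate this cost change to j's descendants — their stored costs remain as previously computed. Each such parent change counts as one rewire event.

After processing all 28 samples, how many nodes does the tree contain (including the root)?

1. q=(8,37) nearest=0 d=35 new=(6,7) → blocked by [5,7]×[5,9], reject
2. q=(6,25) nearest=0 d=23 new=(6,7) → blocked by [5,7]×[5,9], reject
3. q=(10,9) nearest=0 d=9 new=(6,7) → blocked by [5,7]×[5,9], reject
4. q=(3,42) nearest=0 d=40 new=(3,7) → blocked by [3,5]×[2,8], reject
5. q=(6,17) nearest=0 d=15 new=(6,7) → blocked by [5,7]×[5,9], reject
6. q=(6,30) nearest=0 d=28 new=(6,7) → blocked by [5,7]×[5,9], reject
7. q=(10,15) nearest=0 d=13 new=(6,7) → blocked by [5,7]×[5,9], reject
8. q=(0,41) nearest=0 d=39 new=(0,7) → add node 1 parent=0 cost=5
9. q=(4,15) nearest=1 d=8 new=(4,12) → add node 2 parent=1 cost=10
10. q=(0,13) nearest=2 d=4 new=(0,13) → blocked by [0,2]×[12,22], reject
11. q=(9,21) nearest=2 d=9 new=(9,17) → add node 3 parent=2 cost=15
12. q=(1,28) nearest=3 d=11 new=(4,22) → blocked by [5,7]×[19,28], reject
13. q=(5,2) nearest=0 d=4 new=(5,2) → blocked by [3,5]×[2,8], reject
14. q=(8,24) nearest=3 d=7 new=(8,22) → blocked by [8,10]×[19,28], reject
15. q=(4,38) nearest=3 d=21 new=(4,22) → blocked by [5,7]×[19,28], reject
16. q=(6,1) nearest=0 d=5 new=(6,1) → add node 4 parent=0 cost=5
17. q=(4,41) nearest=3 d=24 new=(4,22) → blocked by [5,7]×[19,28], reject
18. q=(3,0) nearest=0 d=2 new=(3,0) → add node 5 parent=0 cost=2
19. q=(10,5) nearest=4 d=4 new=(10,5) → add node 6 parent=4 cost=9
20. q=(0,18) nearest=2 d=6 new=(0,17) → blocked by [0,2]×[12,22], reject
21. q=(4,21) nearest=3 d=5 new=(4,21) → blocked by [5,7]×[19,28], reject
22. q=(9,38) nearest=3 d=21 new=(9,22) → blocked by [8,10]×[19,28], reject
23. q=(2,17) nearest=2 d=5 new=(2,17) → blocked by [0,2]×[12,22], reject
24. q=(2,39) nearest=3 d=22 new=(4,22) → blocked by [5,7]×[19,28], reject
25. q=(0,23) nearest=3 d=9 new=(4,22) → blocked by [5,7]×[19,28], reject
26. q=(9,45) nearest=3 d=28 new=(9,22) → blocked by [8,10]×[19,28], reject
27. q=(10,8) nearest=6 d=3 new=(10,8) → add node 7 parent=6 cost=12
28. q=(0,27) nearest=3 d=10 new=(4,22) → blocked by [5,7]×[19,28], reject

Node count: 8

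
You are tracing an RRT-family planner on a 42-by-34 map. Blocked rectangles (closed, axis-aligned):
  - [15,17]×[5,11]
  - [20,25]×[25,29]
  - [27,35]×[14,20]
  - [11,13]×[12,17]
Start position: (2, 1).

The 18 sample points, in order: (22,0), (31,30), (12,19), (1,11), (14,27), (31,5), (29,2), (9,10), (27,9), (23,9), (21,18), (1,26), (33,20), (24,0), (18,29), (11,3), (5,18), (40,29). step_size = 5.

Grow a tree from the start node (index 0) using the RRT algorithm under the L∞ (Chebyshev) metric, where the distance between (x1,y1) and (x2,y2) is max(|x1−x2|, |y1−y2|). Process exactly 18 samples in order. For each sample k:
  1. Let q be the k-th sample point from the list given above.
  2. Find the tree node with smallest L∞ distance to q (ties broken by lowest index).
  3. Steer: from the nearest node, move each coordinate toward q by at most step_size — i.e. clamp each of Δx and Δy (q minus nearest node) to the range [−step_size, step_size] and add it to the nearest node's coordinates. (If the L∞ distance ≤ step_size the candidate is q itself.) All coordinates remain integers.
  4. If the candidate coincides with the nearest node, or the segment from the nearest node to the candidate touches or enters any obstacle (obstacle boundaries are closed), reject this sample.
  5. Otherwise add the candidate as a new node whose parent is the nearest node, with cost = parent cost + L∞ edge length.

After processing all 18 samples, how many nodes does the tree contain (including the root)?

Node count: 7

1. q=(22,0) nearest=0 d=20 new=(7,0) → add node 1 parent=0 cost=5
2. q=(31,30) nearest=0 d=29 new=(7,6) → add node 2 parent=0 cost=5
3. q=(12,19) nearest=2 d=13 new=(12,11) → add node 3 parent=2 cost=10
4. q=(1,11) nearest=2 d=6 new=(2,11) → add node 4 parent=2 cost=10
5. q=(14,27) nearest=3 d=16 new=(14,16) → blocked by [11,13]×[12,17], reject
6. q=(31,5) nearest=3 d=19 new=(17,6) → blocked by [15,17]×[5,11], reject
7. q=(29,2) nearest=3 d=17 new=(17,6) → blocked by [15,17]×[5,11], reject
8. q=(9,10) nearest=3 d=3 new=(9,10) → add node 5 parent=3 cost=13
9. q=(27,9) nearest=3 d=15 new=(17,9) → blocked by [15,17]×[5,11], reject
10. q=(23,9) nearest=3 d=11 new=(17,9) → blocked by [15,17]×[5,11], reject
11. q=(21,18) nearest=3 d=9 new=(17,16) → blocked by [11,13]×[12,17], reject
12. q=(1,26) nearest=3 d=15 new=(7,16) → blocked by [11,13]×[12,17], reject
13. q=(33,20) nearest=3 d=21 new=(17,16) → blocked by [11,13]×[12,17], reject
14. q=(24,0) nearest=3 d=12 new=(17,6) → blocked by [15,17]×[5,11], reject
15. q=(18,29) nearest=3 d=18 new=(17,16) → blocked by [11,13]×[12,17], reject
16. q=(11,3) nearest=1 d=4 new=(11,3) → add node 6 parent=1 cost=9
17. q=(5,18) nearest=3 d=7 new=(7,16) → blocked by [11,13]×[12,17], reject
18. q=(40,29) nearest=3 d=28 new=(17,16) → blocked by [11,13]×[12,17], reject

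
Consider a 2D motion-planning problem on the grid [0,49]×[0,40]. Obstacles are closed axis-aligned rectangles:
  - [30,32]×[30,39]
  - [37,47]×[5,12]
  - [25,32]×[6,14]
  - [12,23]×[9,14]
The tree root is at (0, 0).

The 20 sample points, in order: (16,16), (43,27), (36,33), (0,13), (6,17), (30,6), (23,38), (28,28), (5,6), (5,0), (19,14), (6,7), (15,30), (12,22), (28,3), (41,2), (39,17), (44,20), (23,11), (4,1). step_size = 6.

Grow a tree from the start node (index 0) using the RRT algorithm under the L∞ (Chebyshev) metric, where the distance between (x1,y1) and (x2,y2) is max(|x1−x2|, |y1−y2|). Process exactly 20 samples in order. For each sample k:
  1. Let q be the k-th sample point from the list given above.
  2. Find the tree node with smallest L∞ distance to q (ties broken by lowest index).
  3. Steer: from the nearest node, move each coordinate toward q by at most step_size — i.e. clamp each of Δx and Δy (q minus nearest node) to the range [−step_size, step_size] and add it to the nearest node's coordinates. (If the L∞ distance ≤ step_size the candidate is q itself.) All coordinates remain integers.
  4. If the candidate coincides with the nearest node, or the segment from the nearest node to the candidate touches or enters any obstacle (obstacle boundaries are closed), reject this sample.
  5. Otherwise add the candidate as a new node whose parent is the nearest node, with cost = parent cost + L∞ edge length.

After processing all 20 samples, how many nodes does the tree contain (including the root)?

1. q=(16,16) nearest=0 d=16 new=(6,6) → add node 1 parent=0 cost=6
2. q=(43,27) nearest=1 d=37 new=(12,12) → blocked by [12,23]×[9,14], reject
3. q=(36,33) nearest=1 d=30 new=(12,12) → blocked by [12,23]×[9,14], reject
4. q=(0,13) nearest=1 d=7 new=(0,12) → add node 2 parent=1 cost=12
5. q=(6,17) nearest=2 d=6 new=(6,17) → add node 3 parent=2 cost=18
6. q=(30,6) nearest=1 d=24 new=(12,6) → add node 4 parent=1 cost=12
7. q=(23,38) nearest=3 d=21 new=(12,23) → add node 5 parent=3 cost=24
8. q=(28,28) nearest=5 d=16 new=(18,28) → add node 6 parent=5 cost=30
9. q=(5,6) nearest=1 d=1 new=(5,6) → add node 7 parent=1 cost=7
10. q=(5,0) nearest=0 d=5 new=(5,0) → add node 8 parent=0 cost=5
11. q=(19,14) nearest=4 d=8 new=(18,12) → blocked by [12,23]×[9,14], reject
12. q=(6,7) nearest=1 d=1 new=(6,7) → add node 9 parent=1 cost=7
13. q=(15,30) nearest=6 d=3 new=(15,30) → add node 10 parent=6 cost=33
14. q=(12,22) nearest=5 d=1 new=(12,22) → add node 11 parent=5 cost=25
15. q=(28,3) nearest=4 d=16 new=(18,3) → add node 12 parent=4 cost=18
16. q=(41,2) nearest=12 d=23 new=(24,2) → add node 13 parent=12 cost=24
17. q=(39,17) nearest=13 d=15 new=(30,8) → blocked by [25,32]×[6,14], reject
18. q=(44,20) nearest=13 d=20 new=(30,8) → blocked by [25,32]×[6,14], reject
19. q=(23,11) nearest=12 d=8 new=(23,9) → blocked by [12,23]×[9,14], reject
20. q=(4,1) nearest=8 d=1 new=(4,1) → add node 14 parent=8 cost=6

Node count: 15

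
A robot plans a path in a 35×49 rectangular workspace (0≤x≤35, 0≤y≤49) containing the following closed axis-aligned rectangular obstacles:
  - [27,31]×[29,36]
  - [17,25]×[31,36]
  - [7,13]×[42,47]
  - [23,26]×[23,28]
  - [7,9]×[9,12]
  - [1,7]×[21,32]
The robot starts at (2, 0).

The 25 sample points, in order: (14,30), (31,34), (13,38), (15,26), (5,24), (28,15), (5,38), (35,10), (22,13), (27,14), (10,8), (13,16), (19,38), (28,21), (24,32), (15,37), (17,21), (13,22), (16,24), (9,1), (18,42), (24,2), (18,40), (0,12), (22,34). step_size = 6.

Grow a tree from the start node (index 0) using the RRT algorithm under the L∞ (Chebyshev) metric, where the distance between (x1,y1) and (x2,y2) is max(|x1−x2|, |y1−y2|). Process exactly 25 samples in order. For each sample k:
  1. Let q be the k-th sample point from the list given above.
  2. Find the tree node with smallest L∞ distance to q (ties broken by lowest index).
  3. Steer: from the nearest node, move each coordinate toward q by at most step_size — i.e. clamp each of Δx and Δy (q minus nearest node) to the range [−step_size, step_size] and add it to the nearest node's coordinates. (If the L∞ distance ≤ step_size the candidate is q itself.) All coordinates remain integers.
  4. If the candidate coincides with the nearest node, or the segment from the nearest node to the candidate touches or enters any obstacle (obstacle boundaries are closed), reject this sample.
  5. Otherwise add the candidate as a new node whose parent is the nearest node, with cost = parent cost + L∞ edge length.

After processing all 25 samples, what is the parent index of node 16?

Parent of node 16: 4

1. q=(14,30) nearest=0 d=30 new=(8,6) → add node 1 parent=0 cost=6
2. q=(31,34) nearest=1 d=28 new=(14,12) → add node 2 parent=1 cost=12
3. q=(13,38) nearest=2 d=26 new=(13,18) → add node 3 parent=2 cost=18
4. q=(15,26) nearest=3 d=8 new=(15,24) → add node 4 parent=3 cost=24
5. q=(5,24) nearest=3 d=8 new=(7,24) → blocked by [1,7]×[21,32], reject
6. q=(28,15) nearest=4 d=13 new=(21,18) → add node 5 parent=4 cost=30
7. q=(5,38) nearest=4 d=14 new=(9,30) → add node 6 parent=4 cost=30
8. q=(35,10) nearest=5 d=14 new=(27,12) → add node 7 parent=5 cost=36
9. q=(22,13) nearest=5 d=5 new=(22,13) → add node 8 parent=5 cost=35
10. q=(27,14) nearest=7 d=2 new=(27,14) → add node 9 parent=7 cost=38
11. q=(10,8) nearest=1 d=2 new=(10,8) → add node 10 parent=1 cost=8
12. q=(13,16) nearest=3 d=2 new=(13,16) → add node 11 parent=3 cost=20
13. q=(19,38) nearest=6 d=10 new=(15,36) → add node 12 parent=6 cost=36
14. q=(28,21) nearest=5 d=7 new=(27,21) → add node 13 parent=5 cost=36
15. q=(24,32) nearest=4 d=9 new=(21,30) → add node 14 parent=4 cost=30
16. q=(15,37) nearest=12 d=1 new=(15,37) → add node 15 parent=12 cost=37
17. q=(17,21) nearest=4 d=3 new=(17,21) → add node 16 parent=4 cost=27
18. q=(13,22) nearest=4 d=2 new=(13,22) → add node 17 parent=4 cost=26
19. q=(16,24) nearest=4 d=1 new=(16,24) → add node 18 parent=4 cost=25
20. q=(9,1) nearest=1 d=5 new=(9,1) → add node 19 parent=1 cost=11
21. q=(18,42) nearest=15 d=5 new=(18,42) → add node 20 parent=15 cost=42
22. q=(24,2) nearest=2 d=10 new=(20,6) → add node 21 parent=2 cost=18
23. q=(18,40) nearest=20 d=2 new=(18,40) → add node 22 parent=20 cost=44
24. q=(0,12) nearest=1 d=8 new=(2,12) → add node 23 parent=1 cost=12
25. q=(22,34) nearest=14 d=4 new=(22,34) → blocked by [17,25]×[31,36], reject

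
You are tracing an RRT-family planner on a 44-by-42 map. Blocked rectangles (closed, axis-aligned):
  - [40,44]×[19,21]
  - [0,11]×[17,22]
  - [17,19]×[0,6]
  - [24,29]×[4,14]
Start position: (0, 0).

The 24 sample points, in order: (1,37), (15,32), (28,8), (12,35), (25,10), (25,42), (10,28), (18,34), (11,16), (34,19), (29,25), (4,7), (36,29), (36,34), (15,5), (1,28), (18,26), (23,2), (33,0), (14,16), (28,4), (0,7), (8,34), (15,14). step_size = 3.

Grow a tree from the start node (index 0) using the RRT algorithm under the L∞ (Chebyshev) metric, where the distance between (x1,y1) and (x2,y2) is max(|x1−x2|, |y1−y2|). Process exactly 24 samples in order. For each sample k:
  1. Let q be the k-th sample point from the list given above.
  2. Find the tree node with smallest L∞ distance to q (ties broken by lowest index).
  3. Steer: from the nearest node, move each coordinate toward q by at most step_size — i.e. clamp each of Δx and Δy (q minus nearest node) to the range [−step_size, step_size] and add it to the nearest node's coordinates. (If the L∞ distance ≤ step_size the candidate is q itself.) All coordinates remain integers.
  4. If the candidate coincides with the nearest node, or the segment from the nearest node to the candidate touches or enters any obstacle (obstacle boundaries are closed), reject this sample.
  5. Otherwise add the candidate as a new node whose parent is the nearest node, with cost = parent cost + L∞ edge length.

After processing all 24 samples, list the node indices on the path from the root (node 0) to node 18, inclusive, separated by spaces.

1. q=(1,37) nearest=0 d=37 new=(1,3) → add node 1 parent=0 cost=3
2. q=(15,32) nearest=1 d=29 new=(4,6) → add node 2 parent=1 cost=6
3. q=(28,8) nearest=2 d=24 new=(7,8) → add node 3 parent=2 cost=9
4. q=(12,35) nearest=3 d=27 new=(10,11) → add node 4 parent=3 cost=12
5. q=(25,10) nearest=4 d=15 new=(13,10) → add node 5 parent=4 cost=15
6. q=(25,42) nearest=4 d=31 new=(13,14) → add node 6 parent=4 cost=15
7. q=(10,28) nearest=6 d=14 new=(10,17) → blocked by [0,11]×[17,22], reject
8. q=(18,34) nearest=6 d=20 new=(16,17) → add node 7 parent=6 cost=18
9. q=(11,16) nearest=6 d=2 new=(11,16) → add node 8 parent=6 cost=17
10. q=(34,19) nearest=7 d=18 new=(19,19) → add node 9 parent=7 cost=21
11. q=(29,25) nearest=9 d=10 new=(22,22) → add node 10 parent=9 cost=24
12. q=(4,7) nearest=2 d=1 new=(4,7) → add node 11 parent=2 cost=7
13. q=(36,29) nearest=10 d=14 new=(25,25) → add node 12 parent=10 cost=27
14. q=(36,34) nearest=12 d=11 new=(28,28) → add node 13 parent=12 cost=30
15. q=(15,5) nearest=5 d=5 new=(15,7) → add node 14 parent=5 cost=18
16. q=(1,28) nearest=8 d=12 new=(8,19) → blocked by [0,11]×[17,22], reject
17. q=(18,26) nearest=10 d=4 new=(19,25) → add node 15 parent=10 cost=27
18. q=(23,2) nearest=14 d=8 new=(18,4) → blocked by [17,19]×[0,6], reject
19. q=(33,0) nearest=7 d=17 new=(19,14) → add node 16 parent=7 cost=21
20. q=(14,16) nearest=6 d=2 new=(14,16) → add node 17 parent=6 cost=17
21. q=(28,4) nearest=16 d=10 new=(22,11) → add node 18 parent=16 cost=24
22. q=(0,7) nearest=1 d=4 new=(0,6) → add node 19 parent=1 cost=6
23. q=(8,34) nearest=15 d=11 new=(16,28) → add node 20 parent=15 cost=30
24. q=(15,14) nearest=6 d=2 new=(15,14) → add node 21 parent=6 cost=17

Path: 0 1 2 3 4 6 7 16 18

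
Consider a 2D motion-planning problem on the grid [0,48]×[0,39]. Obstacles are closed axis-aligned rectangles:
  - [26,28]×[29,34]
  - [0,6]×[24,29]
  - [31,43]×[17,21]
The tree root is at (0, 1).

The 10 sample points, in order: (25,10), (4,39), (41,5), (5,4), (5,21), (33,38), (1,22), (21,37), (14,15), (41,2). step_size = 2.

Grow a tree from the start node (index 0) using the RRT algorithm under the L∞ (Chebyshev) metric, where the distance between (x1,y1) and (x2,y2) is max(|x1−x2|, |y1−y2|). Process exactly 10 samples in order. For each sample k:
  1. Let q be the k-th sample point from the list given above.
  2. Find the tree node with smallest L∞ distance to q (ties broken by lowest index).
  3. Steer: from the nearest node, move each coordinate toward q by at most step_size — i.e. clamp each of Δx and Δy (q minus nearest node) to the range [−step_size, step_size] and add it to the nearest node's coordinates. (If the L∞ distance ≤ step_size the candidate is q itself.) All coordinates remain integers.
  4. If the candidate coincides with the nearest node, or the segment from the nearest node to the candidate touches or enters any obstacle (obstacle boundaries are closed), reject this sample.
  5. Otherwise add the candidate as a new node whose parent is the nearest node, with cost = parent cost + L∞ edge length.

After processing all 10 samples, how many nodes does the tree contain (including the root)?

1. q=(25,10) nearest=0 d=25 new=(2,3) → add node 1 parent=0 cost=2
2. q=(4,39) nearest=1 d=36 new=(4,5) → add node 2 parent=1 cost=4
3. q=(41,5) nearest=2 d=37 new=(6,5) → add node 3 parent=2 cost=6
4. q=(5,4) nearest=2 d=1 new=(5,4) → add node 4 parent=2 cost=5
5. q=(5,21) nearest=2 d=16 new=(5,7) → add node 5 parent=2 cost=6
6. q=(33,38) nearest=5 d=31 new=(7,9) → add node 6 parent=5 cost=8
7. q=(1,22) nearest=6 d=13 new=(5,11) → add node 7 parent=6 cost=10
8. q=(21,37) nearest=7 d=26 new=(7,13) → add node 8 parent=7 cost=12
9. q=(14,15) nearest=6 d=7 new=(9,11) → add node 9 parent=6 cost=10
10. q=(41,2) nearest=9 d=32 new=(11,9) → add node 10 parent=9 cost=12

Node count: 11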